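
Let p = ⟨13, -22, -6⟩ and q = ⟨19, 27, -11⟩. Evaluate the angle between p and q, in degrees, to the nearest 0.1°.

107.9

p · q = 13·19 + (-22)·27 + (-6)·(-11) = 247 - 594 + 66 = -281
|p|² = 169 + 484 + 36 = 689,  |p| = √689 ≈ 26.248809
|q|² = 361 + 729 + 121 = 1211,  |q| = √1211 ≈ 34.799425
cos θ = -281 / (26.248809 · 34.799425) ≈ -0.30763
θ = arccos(-0.30763) ≈ 107.9°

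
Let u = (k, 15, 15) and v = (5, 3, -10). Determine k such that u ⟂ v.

u · v = k·5 + 15·3 + 15·(-10) = -105 + 5k
Set equal to 0: 5k = 105, so k = 21.

21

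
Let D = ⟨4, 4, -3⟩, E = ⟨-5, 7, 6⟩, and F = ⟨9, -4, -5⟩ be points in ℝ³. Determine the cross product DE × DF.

(66, 27, 57)

DE = (-9, 3, 9)
DF = (5, -8, -2)
i: 3·(-2) - 9·(-8) = -6 - (-72) = 66
j: 9·5 - (-9)·(-2) = 45 - 18 = 27
k: (-9)·(-8) - 3·5 = 72 - 15 = 57
DE × DF = (66, 27, 57)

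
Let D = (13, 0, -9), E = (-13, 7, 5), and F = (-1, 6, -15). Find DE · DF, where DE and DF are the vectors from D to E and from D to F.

322

DE = E − D = (-26, 7, 14)
DF = F − D = (-14, 6, -6)
DE · DF = (-26)·(-14) + 7·6 + 14·(-6) = 364 + 42 - 84 = 322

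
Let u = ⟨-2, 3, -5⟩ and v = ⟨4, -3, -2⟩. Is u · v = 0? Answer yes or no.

u · v = (-2)·4 + 3·(-3) + (-5)·(-2) = -8 - 9 + 10 = -7
Nonzero, so the vectors are not orthogonal.

no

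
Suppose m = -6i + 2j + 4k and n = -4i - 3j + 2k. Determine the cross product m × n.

(16, -4, 26)

i: 2·2 - 4·(-3) = 4 - (-12) = 16
j: 4·(-4) - (-6)·2 = -16 - (-12) = -4
k: (-6)·(-3) - 2·(-4) = 18 - (-8) = 26
m × n = (16, -4, 26)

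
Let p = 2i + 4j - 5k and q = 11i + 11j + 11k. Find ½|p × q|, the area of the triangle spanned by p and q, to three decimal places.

63.667

i: 4·11 - (-5)·11 = 44 - (-55) = 99
j: (-5)·11 - 2·11 = -55 - 22 = -77
k: 2·11 - 4·11 = 22 - 44 = -22
p × q = (99, -77, -22)
|p × q| = √(99² + (-77)² + (-22)²) = √16214 ≈ 127.3342
area = ½ · 127.3342 ≈ 63.667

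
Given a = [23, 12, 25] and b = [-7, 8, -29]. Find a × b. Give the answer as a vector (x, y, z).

i: 12·(-29) - 25·8 = -348 - 200 = -548
j: 25·(-7) - 23·(-29) = -175 - (-667) = 492
k: 23·8 - 12·(-7) = 184 - (-84) = 268
a × b = (-548, 492, 268)

(-548, 492, 268)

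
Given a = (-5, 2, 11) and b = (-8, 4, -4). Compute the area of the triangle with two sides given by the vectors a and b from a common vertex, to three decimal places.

59.967

i: 2·(-4) - 11·4 = -8 - 44 = -52
j: 11·(-8) - (-5)·(-4) = -88 - 20 = -108
k: (-5)·4 - 2·(-8) = -20 - (-16) = -4
a × b = (-52, -108, -4)
|a × b| = √((-52)² + (-108)² + (-4)²) = √14384 ≈ 119.9333
area = ½ · 119.9333 ≈ 59.967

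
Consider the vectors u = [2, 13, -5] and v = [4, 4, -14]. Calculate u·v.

130

u · v = 2·4 + 13·4 + (-5)·(-14) = 8 + 52 + 70 = 130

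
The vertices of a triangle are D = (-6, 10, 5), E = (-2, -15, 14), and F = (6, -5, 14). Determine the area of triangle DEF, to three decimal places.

133.120

DE = (4, -25, 9),  DF = (12, -15, 9)
i: (-25)·9 - 9·(-15) = -225 - (-135) = -90
j: 9·12 - 4·9 = 108 - 36 = 72
k: 4·(-15) - (-25)·12 = -60 - (-300) = 240
DE × DF = (-90, 72, 240)
|DE × DF| = √70884 ≈ 266.2405
area = ½ · 266.2405 ≈ 133.120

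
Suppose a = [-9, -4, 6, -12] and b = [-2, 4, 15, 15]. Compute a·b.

a · b = (-9)·(-2) + (-4)·4 + 6·15 + (-12)·15 = 18 - 16 + 90 - 180 = -88

-88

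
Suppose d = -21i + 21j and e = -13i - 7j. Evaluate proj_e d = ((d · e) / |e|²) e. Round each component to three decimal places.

(-7.514, -4.046)

d · e = (-21)·(-13) + 21·(-7) = 273 - 147 = 126
|e|² = 169 + 49 = 218
proj_e d = (126/218) · (-13, -7) ≈ (-7.514, -4.046)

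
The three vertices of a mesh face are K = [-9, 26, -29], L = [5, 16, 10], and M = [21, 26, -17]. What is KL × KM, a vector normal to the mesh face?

KL = (14, -10, 39)
KM = (30, 0, 12)
i: (-10)·12 - 39·0 = -120 - 0 = -120
j: 39·30 - 14·12 = 1170 - 168 = 1002
k: 14·0 - (-10)·30 = 0 - (-300) = 300
KL × KM = (-120, 1002, 300)

(-120, 1002, 300)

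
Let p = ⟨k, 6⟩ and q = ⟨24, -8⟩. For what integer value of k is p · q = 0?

p · q = k·24 + 6·(-8) = -48 + 24k
Set equal to 0: 24k = 48, so k = 2.

2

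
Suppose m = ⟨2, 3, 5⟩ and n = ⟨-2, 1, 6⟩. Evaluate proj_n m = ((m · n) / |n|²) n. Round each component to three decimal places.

(-1.415, 0.707, 4.244)

m · n = 2·(-2) + 3·1 + 5·6 = -4 + 3 + 30 = 29
|n|² = 4 + 1 + 36 = 41
proj_n m = (29/41) · (-2, 1, 6) ≈ (-1.415, 0.707, 4.244)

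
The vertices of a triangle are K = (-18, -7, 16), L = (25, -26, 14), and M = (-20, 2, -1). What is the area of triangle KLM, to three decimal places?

KL = (43, -19, -2),  KM = (-2, 9, -17)
i: (-19)·(-17) - (-2)·9 = 323 - (-18) = 341
j: (-2)·(-2) - 43·(-17) = 4 - (-731) = 735
k: 43·9 - (-19)·(-2) = 387 - 38 = 349
KL × KM = (341, 735, 349)
|KL × KM| = √778307 ≈ 882.2171
area = ½ · 882.2171 ≈ 441.109

441.109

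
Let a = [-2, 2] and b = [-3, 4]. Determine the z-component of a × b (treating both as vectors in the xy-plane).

-2

(-2)·4 - 2·(-3) = -8 - (-6) = -2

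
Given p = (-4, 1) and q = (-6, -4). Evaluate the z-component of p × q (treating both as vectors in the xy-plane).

(-4)·(-4) - 1·(-6) = 16 - (-6) = 22

22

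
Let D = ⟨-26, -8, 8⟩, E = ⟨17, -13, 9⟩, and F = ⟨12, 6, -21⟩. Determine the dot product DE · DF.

1535

DE = E − D = (43, -5, 1)
DF = F − D = (38, 14, -29)
DE · DF = 43·38 + (-5)·14 + 1·(-29) = 1634 - 70 - 29 = 1535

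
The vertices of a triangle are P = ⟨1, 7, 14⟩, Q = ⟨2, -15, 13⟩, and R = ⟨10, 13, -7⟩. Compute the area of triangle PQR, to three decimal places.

PQ = (1, -22, -1),  PR = (9, 6, -21)
i: (-22)·(-21) - (-1)·6 = 462 - (-6) = 468
j: (-1)·9 - 1·(-21) = -9 - (-21) = 12
k: 1·6 - (-22)·9 = 6 - (-198) = 204
PQ × PR = (468, 12, 204)
|PQ × PR| = √260784 ≈ 510.6701
area = ½ · 510.6701 ≈ 255.335

255.335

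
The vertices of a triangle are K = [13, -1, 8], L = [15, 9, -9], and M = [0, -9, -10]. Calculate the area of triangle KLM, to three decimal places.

211.483

KL = (2, 10, -17),  KM = (-13, -8, -18)
i: 10·(-18) - (-17)·(-8) = -180 - 136 = -316
j: (-17)·(-13) - 2·(-18) = 221 - (-36) = 257
k: 2·(-8) - 10·(-13) = -16 - (-130) = 114
KL × KM = (-316, 257, 114)
|KL × KM| = √178901 ≈ 422.9669
area = ½ · 422.9669 ≈ 211.483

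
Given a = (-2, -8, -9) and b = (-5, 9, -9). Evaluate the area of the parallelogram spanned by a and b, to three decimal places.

i: (-8)·(-9) - (-9)·9 = 72 - (-81) = 153
j: (-9)·(-5) - (-2)·(-9) = 45 - 18 = 27
k: (-2)·9 - (-8)·(-5) = -18 - 40 = -58
a × b = (153, 27, -58)
|a × b| = √(153² + 27² + (-58)²) = √27502 ≈ 165.8373

165.837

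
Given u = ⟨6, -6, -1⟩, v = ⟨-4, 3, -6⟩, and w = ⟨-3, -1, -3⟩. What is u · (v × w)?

v × w:
i: 3·(-3) - (-6)·(-1) = -9 - 6 = -15
j: (-6)·(-3) - (-4)·(-3) = 18 - 12 = 6
k: (-4)·(-1) - 3·(-3) = 4 - (-9) = 13
v × w = (-15, 6, 13)
u · (v × w) = 6·(-15) + (-6)·6 + (-1)·13 = -90 - 36 - 13 = -139

-139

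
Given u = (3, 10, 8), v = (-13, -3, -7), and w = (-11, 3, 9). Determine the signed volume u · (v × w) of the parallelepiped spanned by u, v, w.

1346

v × w:
i: (-3)·9 - (-7)·3 = -27 - (-21) = -6
j: (-7)·(-11) - (-13)·9 = 77 - (-117) = 194
k: (-13)·3 - (-3)·(-11) = -39 - 33 = -72
v × w = (-6, 194, -72)
u · (v × w) = 3·(-6) + 10·194 + 8·(-72) = -18 + 1940 - 576 = 1346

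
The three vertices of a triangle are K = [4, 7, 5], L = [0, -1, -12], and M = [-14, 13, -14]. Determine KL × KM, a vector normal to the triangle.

(254, 230, -168)

KL = (-4, -8, -17)
KM = (-18, 6, -19)
i: (-8)·(-19) - (-17)·6 = 152 - (-102) = 254
j: (-17)·(-18) - (-4)·(-19) = 306 - 76 = 230
k: (-4)·6 - (-8)·(-18) = -24 - 144 = -168
KL × KM = (254, 230, -168)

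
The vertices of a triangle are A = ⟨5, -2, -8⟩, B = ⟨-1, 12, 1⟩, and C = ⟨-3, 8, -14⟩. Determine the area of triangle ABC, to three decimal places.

105.646

AB = (-6, 14, 9),  AC = (-8, 10, -6)
i: 14·(-6) - 9·10 = -84 - 90 = -174
j: 9·(-8) - (-6)·(-6) = -72 - 36 = -108
k: (-6)·10 - 14·(-8) = -60 - (-112) = 52
AB × AC = (-174, -108, 52)
|AB × AC| = √44644 ≈ 211.2913
area = ½ · 211.2913 ≈ 105.646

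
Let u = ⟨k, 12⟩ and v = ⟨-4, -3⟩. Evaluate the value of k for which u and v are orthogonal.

u · v = k·(-4) + 12·(-3) = -36 - 4k
Set equal to 0: -4k = 36, so k = -9.

-9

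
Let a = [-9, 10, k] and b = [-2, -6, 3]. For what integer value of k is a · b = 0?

14

a · b = (-9)·(-2) + 10·(-6) + k·3 = -42 + 3k
Set equal to 0: 3k = 42, so k = 14.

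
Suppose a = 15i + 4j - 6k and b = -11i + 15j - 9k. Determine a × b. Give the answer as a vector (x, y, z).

i: 4·(-9) - (-6)·15 = -36 - (-90) = 54
j: (-6)·(-11) - 15·(-9) = 66 - (-135) = 201
k: 15·15 - 4·(-11) = 225 - (-44) = 269
a × b = (54, 201, 269)

(54, 201, 269)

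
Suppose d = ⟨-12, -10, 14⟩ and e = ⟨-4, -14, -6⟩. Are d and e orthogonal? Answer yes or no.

d · e = (-12)·(-4) + (-10)·(-14) + 14·(-6) = 48 + 140 - 84 = 104
Nonzero, so the vectors are not orthogonal.

no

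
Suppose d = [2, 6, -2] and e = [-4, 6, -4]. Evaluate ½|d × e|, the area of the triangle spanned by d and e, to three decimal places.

20.591

i: 6·(-4) - (-2)·6 = -24 - (-12) = -12
j: (-2)·(-4) - 2·(-4) = 8 - (-8) = 16
k: 2·6 - 6·(-4) = 12 - (-24) = 36
d × e = (-12, 16, 36)
|d × e| = √((-12)² + 16² + 36²) = √1696 ≈ 41.1825
area = ½ · 41.1825 ≈ 20.591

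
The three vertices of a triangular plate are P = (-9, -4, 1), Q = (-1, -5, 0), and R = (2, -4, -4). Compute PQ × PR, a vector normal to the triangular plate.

PQ = (8, -1, -1)
PR = (11, 0, -5)
i: (-1)·(-5) - (-1)·0 = 5 - 0 = 5
j: (-1)·11 - 8·(-5) = -11 - (-40) = 29
k: 8·0 - (-1)·11 = 0 - (-11) = 11
PQ × PR = (5, 29, 11)

(5, 29, 11)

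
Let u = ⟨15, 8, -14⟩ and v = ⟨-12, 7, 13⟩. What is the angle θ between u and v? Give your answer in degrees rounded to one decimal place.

u · v = 15·(-12) + 8·7 + (-14)·13 = -180 + 56 - 182 = -306
|u|² = 225 + 64 + 196 = 485,  |u| = √485 ≈ 22.022716
|v|² = 144 + 49 + 169 = 362,  |v| = √362 ≈ 19.026298
cos θ = -306 / (22.022716 · 19.026298) ≈ -0.73029
θ = arccos(-0.73029) ≈ 136.9°

136.9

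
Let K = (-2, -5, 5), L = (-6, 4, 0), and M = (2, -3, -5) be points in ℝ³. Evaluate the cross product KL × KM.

(-80, -60, -44)

KL = (-4, 9, -5)
KM = (4, 2, -10)
i: 9·(-10) - (-5)·2 = -90 - (-10) = -80
j: (-5)·4 - (-4)·(-10) = -20 - 40 = -60
k: (-4)·2 - 9·4 = -8 - 36 = -44
KL × KM = (-80, -60, -44)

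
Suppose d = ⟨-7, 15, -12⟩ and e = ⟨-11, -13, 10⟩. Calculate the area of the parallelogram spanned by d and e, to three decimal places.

326.153

i: 15·10 - (-12)·(-13) = 150 - 156 = -6
j: (-12)·(-11) - (-7)·10 = 132 - (-70) = 202
k: (-7)·(-13) - 15·(-11) = 91 - (-165) = 256
d × e = (-6, 202, 256)
|d × e| = √((-6)² + 202² + 256²) = √106376 ≈ 326.1533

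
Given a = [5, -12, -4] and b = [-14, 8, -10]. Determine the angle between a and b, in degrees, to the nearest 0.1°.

a · b = 5·(-14) + (-12)·8 + (-4)·(-10) = -70 - 96 + 40 = -126
|a|² = 25 + 144 + 16 = 185,  |a| = √185 ≈ 13.601471
|b|² = 196 + 64 + 100 = 360,  |b| = √360 ≈ 18.973666
cos θ = -126 / (13.601471 · 18.973666) ≈ -0.48824
θ = arccos(-0.48824) ≈ 119.2°

119.2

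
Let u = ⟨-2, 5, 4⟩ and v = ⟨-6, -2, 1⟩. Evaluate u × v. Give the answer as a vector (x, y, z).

i: 5·1 - 4·(-2) = 5 - (-8) = 13
j: 4·(-6) - (-2)·1 = -24 - (-2) = -22
k: (-2)·(-2) - 5·(-6) = 4 - (-30) = 34
u × v = (13, -22, 34)

(13, -22, 34)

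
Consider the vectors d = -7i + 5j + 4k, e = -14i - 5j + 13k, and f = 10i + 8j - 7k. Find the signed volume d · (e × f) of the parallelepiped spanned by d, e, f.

e × f:
i: (-5)·(-7) - 13·8 = 35 - 104 = -69
j: 13·10 - (-14)·(-7) = 130 - 98 = 32
k: (-14)·8 - (-5)·10 = -112 - (-50) = -62
e × f = (-69, 32, -62)
d · (e × f) = (-7)·(-69) + 5·32 + 4·(-62) = 483 + 160 - 248 = 395

395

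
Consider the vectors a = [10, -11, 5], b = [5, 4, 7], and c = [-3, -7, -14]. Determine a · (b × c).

b × c:
i: 4·(-14) - 7·(-7) = -56 - (-49) = -7
j: 7·(-3) - 5·(-14) = -21 - (-70) = 49
k: 5·(-7) - 4·(-3) = -35 - (-12) = -23
b × c = (-7, 49, -23)
a · (b × c) = 10·(-7) + (-11)·49 + 5·(-23) = -70 - 539 - 115 = -724

-724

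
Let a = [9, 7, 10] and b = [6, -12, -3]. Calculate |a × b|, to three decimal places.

199.675

i: 7·(-3) - 10·(-12) = -21 - (-120) = 99
j: 10·6 - 9·(-3) = 60 - (-27) = 87
k: 9·(-12) - 7·6 = -108 - 42 = -150
a × b = (99, 87, -150)
|a × b| = √(99² + 87² + (-150)²) = √39870 ≈ 199.6747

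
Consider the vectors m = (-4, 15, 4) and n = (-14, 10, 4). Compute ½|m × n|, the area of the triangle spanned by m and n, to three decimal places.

i: 15·4 - 4·10 = 60 - 40 = 20
j: 4·(-14) - (-4)·4 = -56 - (-16) = -40
k: (-4)·10 - 15·(-14) = -40 - (-210) = 170
m × n = (20, -40, 170)
|m × n| = √(20² + (-40)² + 170²) = √30900 ≈ 175.7840
area = ½ · 175.7840 ≈ 87.892

87.892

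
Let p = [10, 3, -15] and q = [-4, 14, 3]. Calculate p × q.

(219, 30, 152)

i: 3·3 - (-15)·14 = 9 - (-210) = 219
j: (-15)·(-4) - 10·3 = 60 - 30 = 30
k: 10·14 - 3·(-4) = 140 - (-12) = 152
p × q = (219, 30, 152)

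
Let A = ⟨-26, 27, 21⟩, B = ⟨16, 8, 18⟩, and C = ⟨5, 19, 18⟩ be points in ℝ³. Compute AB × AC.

(33, 33, 253)

AB = (42, -19, -3)
AC = (31, -8, -3)
i: (-19)·(-3) - (-3)·(-8) = 57 - 24 = 33
j: (-3)·31 - 42·(-3) = -93 - (-126) = 33
k: 42·(-8) - (-19)·31 = -336 - (-589) = 253
AB × AC = (33, 33, 253)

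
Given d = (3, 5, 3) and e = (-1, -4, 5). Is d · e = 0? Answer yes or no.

d · e = 3·(-1) + 5·(-4) + 3·5 = -3 - 20 + 15 = -8
Nonzero, so the vectors are not orthogonal.

no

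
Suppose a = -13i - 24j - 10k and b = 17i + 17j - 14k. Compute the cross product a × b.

(506, -352, 187)

i: (-24)·(-14) - (-10)·17 = 336 - (-170) = 506
j: (-10)·17 - (-13)·(-14) = -170 - 182 = -352
k: (-13)·17 - (-24)·17 = -221 - (-408) = 187
a × b = (506, -352, 187)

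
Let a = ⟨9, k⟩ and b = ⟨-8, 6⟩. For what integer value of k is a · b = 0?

a · b = 9·(-8) + k·6 = -72 + 6k
Set equal to 0: 6k = 72, so k = 12.

12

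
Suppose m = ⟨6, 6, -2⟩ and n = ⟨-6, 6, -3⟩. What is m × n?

i: 6·(-3) - (-2)·6 = -18 - (-12) = -6
j: (-2)·(-6) - 6·(-3) = 12 - (-18) = 30
k: 6·6 - 6·(-6) = 36 - (-36) = 72
m × n = (-6, 30, 72)

(-6, 30, 72)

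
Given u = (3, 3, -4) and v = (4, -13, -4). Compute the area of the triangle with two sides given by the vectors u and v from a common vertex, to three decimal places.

i: 3·(-4) - (-4)·(-13) = -12 - 52 = -64
j: (-4)·4 - 3·(-4) = -16 - (-12) = -4
k: 3·(-13) - 3·4 = -39 - 12 = -51
u × v = (-64, -4, -51)
|u × v| = √((-64)² + (-4)² + (-51)²) = √6713 ≈ 81.9329
area = ½ · 81.9329 ≈ 40.966

40.966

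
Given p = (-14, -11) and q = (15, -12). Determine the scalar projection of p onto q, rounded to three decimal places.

-4.061

p · q = (-14)·15 + (-11)·(-12) = -210 + 132 = -78
|q| = √(225 + 144) = √369 ≈ 19.2094
comp_q p = -78 / √369 ≈ -4.061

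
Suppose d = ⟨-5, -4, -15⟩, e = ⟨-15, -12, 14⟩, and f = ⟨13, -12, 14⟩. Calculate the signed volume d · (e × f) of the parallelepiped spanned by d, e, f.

e × f:
i: (-12)·14 - 14·(-12) = -168 - (-168) = 0
j: 14·13 - (-15)·14 = 182 - (-210) = 392
k: (-15)·(-12) - (-12)·13 = 180 - (-156) = 336
e × f = (0, 392, 336)
d · (e × f) = (-5)·0 + (-4)·392 + (-15)·336 = 0 - 1568 - 5040 = -6608

-6608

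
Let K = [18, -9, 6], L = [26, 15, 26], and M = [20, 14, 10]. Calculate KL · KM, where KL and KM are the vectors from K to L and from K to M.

KL = L − K = (8, 24, 20)
KM = M − K = (2, 23, 4)
KL · KM = 8·2 + 24·23 + 20·4 = 16 + 552 + 80 = 648

648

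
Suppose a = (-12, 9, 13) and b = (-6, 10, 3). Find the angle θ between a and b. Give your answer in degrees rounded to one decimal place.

a · b = (-12)·(-6) + 9·10 + 13·3 = 72 + 90 + 39 = 201
|a|² = 144 + 81 + 169 = 394,  |a| = √394 ≈ 19.849433
|b|² = 36 + 100 + 9 = 145,  |b| = √145 ≈ 12.041595
cos θ = 201 / (19.849433 · 12.041595) ≈ 0.84094
θ = arccos(0.84094) ≈ 32.8°

32.8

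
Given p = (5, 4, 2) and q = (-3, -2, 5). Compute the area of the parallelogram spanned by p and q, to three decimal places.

39.256

i: 4·5 - 2·(-2) = 20 - (-4) = 24
j: 2·(-3) - 5·5 = -6 - 25 = -31
k: 5·(-2) - 4·(-3) = -10 - (-12) = 2
p × q = (24, -31, 2)
|p × q| = √(24² + (-31)² + 2²) = √1541 ≈ 39.2556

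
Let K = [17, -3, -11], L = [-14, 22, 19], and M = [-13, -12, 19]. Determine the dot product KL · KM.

1605

KL = L − K = (-31, 25, 30)
KM = M − K = (-30, -9, 30)
KL · KM = (-31)·(-30) + 25·(-9) + 30·30 = 930 - 225 + 900 = 1605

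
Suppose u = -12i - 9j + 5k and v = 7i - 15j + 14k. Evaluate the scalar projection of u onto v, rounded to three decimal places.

u · v = (-12)·7 + (-9)·(-15) + 5·14 = -84 + 135 + 70 = 121
|v| = √(49 + 225 + 196) = √470 ≈ 21.6795
comp_v u = 121 / √470 ≈ 5.581

5.581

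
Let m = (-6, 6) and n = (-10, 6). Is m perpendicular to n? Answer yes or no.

m · n = (-6)·(-10) + 6·6 = 60 + 36 = 96
Nonzero, so the vectors are not orthogonal.

no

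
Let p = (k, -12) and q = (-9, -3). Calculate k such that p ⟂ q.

4

p · q = k·(-9) + (-12)·(-3) = 36 - 9k
Set equal to 0: -9k = -36, so k = 4.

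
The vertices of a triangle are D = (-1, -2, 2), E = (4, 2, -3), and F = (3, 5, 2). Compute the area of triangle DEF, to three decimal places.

DE = (5, 4, -5),  DF = (4, 7, 0)
i: 4·0 - (-5)·7 = 0 - (-35) = 35
j: (-5)·4 - 5·0 = -20 - 0 = -20
k: 5·7 - 4·4 = 35 - 16 = 19
DE × DF = (35, -20, 19)
|DE × DF| = √1986 ≈ 44.5646
area = ½ · 44.5646 ≈ 22.282

22.282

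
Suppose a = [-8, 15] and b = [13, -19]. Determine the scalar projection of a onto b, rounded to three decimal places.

-16.897

a · b = (-8)·13 + 15·(-19) = -104 - 285 = -389
|b| = √(169 + 361) = √530 ≈ 23.0217
comp_b a = -389 / √530 ≈ -16.897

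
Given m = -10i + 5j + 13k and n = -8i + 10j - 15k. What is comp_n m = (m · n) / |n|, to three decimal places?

m · n = (-10)·(-8) + 5·10 + 13·(-15) = 80 + 50 - 195 = -65
|n| = √(64 + 100 + 225) = √389 ≈ 19.7231
comp_n m = -65 / √389 ≈ -3.296

-3.296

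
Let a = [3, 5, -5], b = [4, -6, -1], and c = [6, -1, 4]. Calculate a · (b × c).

b × c:
i: (-6)·4 - (-1)·(-1) = -24 - 1 = -25
j: (-1)·6 - 4·4 = -6 - 16 = -22
k: 4·(-1) - (-6)·6 = -4 - (-36) = 32
b × c = (-25, -22, 32)
a · (b × c) = 3·(-25) + 5·(-22) + (-5)·32 = -75 - 110 - 160 = -345

-345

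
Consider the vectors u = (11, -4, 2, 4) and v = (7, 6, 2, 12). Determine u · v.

u · v = 11·7 + (-4)·6 + 2·2 + 4·12 = 77 - 24 + 4 + 48 = 105

105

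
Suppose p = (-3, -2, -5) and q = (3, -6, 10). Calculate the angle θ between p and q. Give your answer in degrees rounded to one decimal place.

129.3

p · q = (-3)·3 + (-2)·(-6) + (-5)·10 = -9 + 12 - 50 = -47
|p|² = 9 + 4 + 25 = 38,  |p| = √38 ≈ 6.164414
|q|² = 9 + 36 + 100 = 145,  |q| = √145 ≈ 12.041595
cos θ = -47 / (6.164414 · 12.041595) ≈ -0.63317
θ = arccos(-0.63317) ≈ 129.3°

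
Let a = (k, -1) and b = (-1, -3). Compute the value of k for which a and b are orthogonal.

a · b = k·(-1) + (-1)·(-3) = 3 - 1k
Set equal to 0: -1k = -3, so k = 3.

3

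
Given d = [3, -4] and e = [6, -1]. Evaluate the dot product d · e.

d · e = 3·6 + (-4)·(-1) = 18 + 4 = 22

22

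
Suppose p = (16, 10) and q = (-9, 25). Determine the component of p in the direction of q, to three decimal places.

p · q = 16·(-9) + 10·25 = -144 + 250 = 106
|q| = √(81 + 625) = √706 ≈ 26.5707
comp_q p = 106 / √706 ≈ 3.989

3.989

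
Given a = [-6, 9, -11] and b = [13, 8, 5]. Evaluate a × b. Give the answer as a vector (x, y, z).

(133, -113, -165)

i: 9·5 - (-11)·8 = 45 - (-88) = 133
j: (-11)·13 - (-6)·5 = -143 - (-30) = -113
k: (-6)·8 - 9·13 = -48 - 117 = -165
a × b = (133, -113, -165)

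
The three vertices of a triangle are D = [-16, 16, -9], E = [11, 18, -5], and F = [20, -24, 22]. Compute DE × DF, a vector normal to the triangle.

(222, -693, -1152)

DE = (27, 2, 4)
DF = (36, -40, 31)
i: 2·31 - 4·(-40) = 62 - (-160) = 222
j: 4·36 - 27·31 = 144 - 837 = -693
k: 27·(-40) - 2·36 = -1080 - 72 = -1152
DE × DF = (222, -693, -1152)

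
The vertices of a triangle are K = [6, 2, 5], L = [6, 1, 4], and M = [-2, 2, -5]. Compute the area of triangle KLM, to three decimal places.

KL = (0, -1, -1),  KM = (-8, 0, -10)
i: (-1)·(-10) - (-1)·0 = 10 - 0 = 10
j: (-1)·(-8) - 0·(-10) = 8 - 0 = 8
k: 0·0 - (-1)·(-8) = 0 - 8 = -8
KL × KM = (10, 8, -8)
|KL × KM| = √228 ≈ 15.0997
area = ½ · 15.0997 ≈ 7.550

7.550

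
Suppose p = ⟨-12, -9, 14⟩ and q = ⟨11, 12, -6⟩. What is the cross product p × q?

(-114, 82, -45)

i: (-9)·(-6) - 14·12 = 54 - 168 = -114
j: 14·11 - (-12)·(-6) = 154 - 72 = 82
k: (-12)·12 - (-9)·11 = -144 - (-99) = -45
p × q = (-114, 82, -45)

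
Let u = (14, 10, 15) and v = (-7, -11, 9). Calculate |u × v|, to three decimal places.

354.178

i: 10·9 - 15·(-11) = 90 - (-165) = 255
j: 15·(-7) - 14·9 = -105 - 126 = -231
k: 14·(-11) - 10·(-7) = -154 - (-70) = -84
u × v = (255, -231, -84)
|u × v| = √(255² + (-231)² + (-84)²) = √125442 ≈ 354.1779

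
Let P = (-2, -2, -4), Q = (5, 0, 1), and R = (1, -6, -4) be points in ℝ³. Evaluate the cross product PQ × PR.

(20, 15, -34)

PQ = (7, 2, 5)
PR = (3, -4, 0)
i: 2·0 - 5·(-4) = 0 - (-20) = 20
j: 5·3 - 7·0 = 15 - 0 = 15
k: 7·(-4) - 2·3 = -28 - 6 = -34
PQ × PR = (20, 15, -34)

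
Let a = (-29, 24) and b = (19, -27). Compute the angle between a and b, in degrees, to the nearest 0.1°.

a · b = (-29)·19 + 24·(-27) = -551 - 648 = -1199
|a|² = 841 + 576 = 1417,  |a| = √1417 ≈ 37.643060
|b|² = 361 + 729 = 1090,  |b| = √1090 ≈ 33.015148
cos θ = -1199 / (37.643060 · 33.015148) ≈ -0.96476
θ = arccos(-0.96476) ≈ 164.7°

164.7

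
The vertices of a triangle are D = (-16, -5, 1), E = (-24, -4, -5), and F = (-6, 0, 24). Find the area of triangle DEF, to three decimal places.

DE = (-8, 1, -6),  DF = (10, 5, 23)
i: 1·23 - (-6)·5 = 23 - (-30) = 53
j: (-6)·10 - (-8)·23 = -60 - (-184) = 124
k: (-8)·5 - 1·10 = -40 - 10 = -50
DE × DF = (53, 124, -50)
|DE × DF| = √20685 ≈ 143.8228
area = ½ · 143.8228 ≈ 71.911

71.911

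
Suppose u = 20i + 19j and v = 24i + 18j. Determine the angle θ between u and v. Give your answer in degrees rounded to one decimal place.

6.7

u · v = 20·24 + 19·18 = 480 + 342 = 822
|u|² = 400 + 361 = 761,  |u| = √761 ≈ 27.586228
|v|² = 576 + 324 = 900,  |v| = √900 ≈ 30.000000
cos θ = 822 / (27.586228 · 30.000000) ≈ 0.99325
θ = arccos(0.99325) ≈ 6.7°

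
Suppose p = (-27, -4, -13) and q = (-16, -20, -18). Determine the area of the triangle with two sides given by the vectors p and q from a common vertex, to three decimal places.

i: (-4)·(-18) - (-13)·(-20) = 72 - 260 = -188
j: (-13)·(-16) - (-27)·(-18) = 208 - 486 = -278
k: (-27)·(-20) - (-4)·(-16) = 540 - 64 = 476
p × q = (-188, -278, 476)
|p × q| = √((-188)² + (-278)² + 476²) = √339204 ≈ 582.4122
area = ½ · 582.4122 ≈ 291.206

291.206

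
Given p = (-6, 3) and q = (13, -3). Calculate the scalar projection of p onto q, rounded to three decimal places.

p · q = (-6)·13 + 3·(-3) = -78 - 9 = -87
|q| = √(169 + 9) = √178 ≈ 13.3417
comp_q p = -87 / √178 ≈ -6.521

-6.521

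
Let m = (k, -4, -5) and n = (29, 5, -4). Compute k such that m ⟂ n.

0

m · n = k·29 + (-4)·5 + (-5)·(-4) = 0 + 29k
Set equal to 0: 29k = 0, so k = 0.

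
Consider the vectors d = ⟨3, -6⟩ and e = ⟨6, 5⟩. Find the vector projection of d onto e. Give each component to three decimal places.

d · e = 3·6 + (-6)·5 = 18 - 30 = -12
|e|² = 36 + 25 = 61
proj_e d = (-12/61) · (6, 5) ≈ (-1.180, -0.984)

(-1.180, -0.984)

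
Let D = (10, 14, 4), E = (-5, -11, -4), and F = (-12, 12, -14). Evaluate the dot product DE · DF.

DE = E − D = (-15, -25, -8)
DF = F − D = (-22, -2, -18)
DE · DF = (-15)·(-22) + (-25)·(-2) + (-8)·(-18) = 330 + 50 + 144 = 524

524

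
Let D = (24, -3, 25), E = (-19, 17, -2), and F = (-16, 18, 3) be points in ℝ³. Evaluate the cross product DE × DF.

(127, 134, -103)

DE = (-43, 20, -27)
DF = (-40, 21, -22)
i: 20·(-22) - (-27)·21 = -440 - (-567) = 127
j: (-27)·(-40) - (-43)·(-22) = 1080 - 946 = 134
k: (-43)·21 - 20·(-40) = -903 - (-800) = -103
DE × DF = (127, 134, -103)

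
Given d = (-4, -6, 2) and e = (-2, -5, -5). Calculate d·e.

28

d · e = (-4)·(-2) + (-6)·(-5) + 2·(-5) = 8 + 30 - 10 = 28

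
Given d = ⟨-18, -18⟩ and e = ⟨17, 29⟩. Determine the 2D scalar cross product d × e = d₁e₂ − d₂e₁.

(-18)·29 - (-18)·17 = -522 - (-306) = -216

-216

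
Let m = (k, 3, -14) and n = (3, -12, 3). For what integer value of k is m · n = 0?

m · n = k·3 + 3·(-12) + (-14)·3 = -78 + 3k
Set equal to 0: 3k = 78, so k = 26.

26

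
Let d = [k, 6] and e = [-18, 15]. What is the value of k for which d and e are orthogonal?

5

d · e = k·(-18) + 6·15 = 90 - 18k
Set equal to 0: -18k = -90, so k = 5.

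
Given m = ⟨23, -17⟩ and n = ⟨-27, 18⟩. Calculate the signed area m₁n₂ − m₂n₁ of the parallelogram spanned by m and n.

23·18 - (-17)·(-27) = 414 - 459 = -45

-45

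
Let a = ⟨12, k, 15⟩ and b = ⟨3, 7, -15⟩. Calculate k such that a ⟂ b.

27

a · b = 12·3 + k·7 + 15·(-15) = -189 + 7k
Set equal to 0: 7k = 189, so k = 27.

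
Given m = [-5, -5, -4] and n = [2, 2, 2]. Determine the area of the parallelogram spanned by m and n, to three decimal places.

2.828

i: (-5)·2 - (-4)·2 = -10 - (-8) = -2
j: (-4)·2 - (-5)·2 = -8 - (-10) = 2
k: (-5)·2 - (-5)·2 = -10 - (-10) = 0
m × n = (-2, 2, 0)
|m × n| = √((-2)² + 2² + 0²) = √8 ≈ 2.8284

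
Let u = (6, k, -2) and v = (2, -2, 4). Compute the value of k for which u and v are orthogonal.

u · v = 6·2 + k·(-2) + (-2)·4 = 4 - 2k
Set equal to 0: -2k = -4, so k = 2.

2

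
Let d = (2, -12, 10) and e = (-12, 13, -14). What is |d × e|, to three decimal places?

i: (-12)·(-14) - 10·13 = 168 - 130 = 38
j: 10·(-12) - 2·(-14) = -120 - (-28) = -92
k: 2·13 - (-12)·(-12) = 26 - 144 = -118
d × e = (38, -92, -118)
|d × e| = √(38² + (-92)² + (-118)²) = √23832 ≈ 154.3762

154.376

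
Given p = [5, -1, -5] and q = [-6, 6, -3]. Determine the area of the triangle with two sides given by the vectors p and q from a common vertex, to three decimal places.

30.373

i: (-1)·(-3) - (-5)·6 = 3 - (-30) = 33
j: (-5)·(-6) - 5·(-3) = 30 - (-15) = 45
k: 5·6 - (-1)·(-6) = 30 - 6 = 24
p × q = (33, 45, 24)
|p × q| = √(33² + 45² + 24²) = √3690 ≈ 60.7454
area = ½ · 60.7454 ≈ 30.373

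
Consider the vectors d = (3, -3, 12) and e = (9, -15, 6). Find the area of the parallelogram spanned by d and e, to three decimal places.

i: (-3)·6 - 12·(-15) = -18 - (-180) = 162
j: 12·9 - 3·6 = 108 - 18 = 90
k: 3·(-15) - (-3)·9 = -45 - (-27) = -18
d × e = (162, 90, -18)
|d × e| = √(162² + 90² + (-18)²) = √34668 ≈ 186.1934

186.193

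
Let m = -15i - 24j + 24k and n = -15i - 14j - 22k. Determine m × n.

(864, -690, -150)

i: (-24)·(-22) - 24·(-14) = 528 - (-336) = 864
j: 24·(-15) - (-15)·(-22) = -360 - 330 = -690
k: (-15)·(-14) - (-24)·(-15) = 210 - 360 = -150
m × n = (864, -690, -150)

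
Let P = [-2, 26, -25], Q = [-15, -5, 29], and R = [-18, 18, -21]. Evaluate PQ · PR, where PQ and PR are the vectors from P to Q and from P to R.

672

PQ = Q − P = (-13, -31, 54)
PR = R − P = (-16, -8, 4)
PQ · PR = (-13)·(-16) + (-31)·(-8) + 54·4 = 208 + 248 + 216 = 672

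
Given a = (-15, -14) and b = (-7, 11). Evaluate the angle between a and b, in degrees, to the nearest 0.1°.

100.6

a · b = (-15)·(-7) + (-14)·11 = 105 - 154 = -49
|a|² = 225 + 196 = 421,  |a| = √421 ≈ 20.518285
|b|² = 49 + 121 = 170,  |b| = √170 ≈ 13.038405
cos θ = -49 / (20.518285 · 13.038405) ≈ -0.18316
θ = arccos(-0.18316) ≈ 100.6°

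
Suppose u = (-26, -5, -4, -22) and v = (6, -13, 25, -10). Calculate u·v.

29

u · v = (-26)·6 + (-5)·(-13) + (-4)·25 + (-22)·(-10) = -156 + 65 - 100 + 220 = 29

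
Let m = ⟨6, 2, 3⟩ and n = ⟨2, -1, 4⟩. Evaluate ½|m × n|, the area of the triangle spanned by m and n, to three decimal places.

11.673

i: 2·4 - 3·(-1) = 8 - (-3) = 11
j: 3·2 - 6·4 = 6 - 24 = -18
k: 6·(-1) - 2·2 = -6 - 4 = -10
m × n = (11, -18, -10)
|m × n| = √(11² + (-18)² + (-10)²) = √545 ≈ 23.3452
area = ½ · 23.3452 ≈ 11.673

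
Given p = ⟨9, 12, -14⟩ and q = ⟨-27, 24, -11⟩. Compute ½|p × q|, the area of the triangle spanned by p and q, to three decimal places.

374.415

i: 12·(-11) - (-14)·24 = -132 - (-336) = 204
j: (-14)·(-27) - 9·(-11) = 378 - (-99) = 477
k: 9·24 - 12·(-27) = 216 - (-324) = 540
p × q = (204, 477, 540)
|p × q| = √(204² + 477² + 540²) = √560745 ≈ 748.8291
area = ½ · 748.8291 ≈ 374.415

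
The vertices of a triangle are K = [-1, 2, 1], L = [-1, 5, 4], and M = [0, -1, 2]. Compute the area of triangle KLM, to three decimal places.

KL = (0, 3, 3),  KM = (1, -3, 1)
i: 3·1 - 3·(-3) = 3 - (-9) = 12
j: 3·1 - 0·1 = 3 - 0 = 3
k: 0·(-3) - 3·1 = 0 - 3 = -3
KL × KM = (12, 3, -3)
|KL × KM| = √162 ≈ 12.7279
area = ½ · 12.7279 ≈ 6.364

6.364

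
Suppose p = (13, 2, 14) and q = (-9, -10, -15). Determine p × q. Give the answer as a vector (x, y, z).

(110, 69, -112)

i: 2·(-15) - 14·(-10) = -30 - (-140) = 110
j: 14·(-9) - 13·(-15) = -126 - (-195) = 69
k: 13·(-10) - 2·(-9) = -130 - (-18) = -112
p × q = (110, 69, -112)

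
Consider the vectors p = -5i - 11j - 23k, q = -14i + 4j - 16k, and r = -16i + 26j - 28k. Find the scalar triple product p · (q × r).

q × r:
i: 4·(-28) - (-16)·26 = -112 - (-416) = 304
j: (-16)·(-16) - (-14)·(-28) = 256 - 392 = -136
k: (-14)·26 - 4·(-16) = -364 - (-64) = -300
q × r = (304, -136, -300)
p · (q × r) = (-5)·304 + (-11)·(-136) + (-23)·(-300) = -1520 + 1496 + 6900 = 6876

6876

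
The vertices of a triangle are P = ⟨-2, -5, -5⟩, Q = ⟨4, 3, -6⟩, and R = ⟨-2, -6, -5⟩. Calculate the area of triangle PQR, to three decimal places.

3.041

PQ = (6, 8, -1),  PR = (0, -1, 0)
i: 8·0 - (-1)·(-1) = 0 - 1 = -1
j: (-1)·0 - 6·0 = 0 - 0 = 0
k: 6·(-1) - 8·0 = -6 - 0 = -6
PQ × PR = (-1, 0, -6)
|PQ × PR| = √37 ≈ 6.0828
area = ½ · 6.0828 ≈ 3.041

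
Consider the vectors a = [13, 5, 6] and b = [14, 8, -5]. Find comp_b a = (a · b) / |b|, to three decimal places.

11.373

a · b = 13·14 + 5·8 + 6·(-5) = 182 + 40 - 30 = 192
|b| = √(196 + 64 + 25) = √285 ≈ 16.8819
comp_b a = 192 / √285 ≈ 11.373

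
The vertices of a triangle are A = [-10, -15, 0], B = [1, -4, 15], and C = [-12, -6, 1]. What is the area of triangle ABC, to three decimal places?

89.020

AB = (11, 11, 15),  AC = (-2, 9, 1)
i: 11·1 - 15·9 = 11 - 135 = -124
j: 15·(-2) - 11·1 = -30 - 11 = -41
k: 11·9 - 11·(-2) = 99 - (-22) = 121
AB × AC = (-124, -41, 121)
|AB × AC| = √31698 ≈ 178.0393
area = ½ · 178.0393 ≈ 89.020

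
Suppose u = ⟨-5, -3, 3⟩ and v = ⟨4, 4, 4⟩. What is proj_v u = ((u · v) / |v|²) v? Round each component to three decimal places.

(-1.667, -1.667, -1.667)

u · v = (-5)·4 + (-3)·4 + 3·4 = -20 - 12 + 12 = -20
|v|² = 16 + 16 + 16 = 48
proj_v u = (-20/48) · (4, 4, 4) ≈ (-1.667, -1.667, -1.667)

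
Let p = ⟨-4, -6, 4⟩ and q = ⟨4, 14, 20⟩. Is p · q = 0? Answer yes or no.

p · q = (-4)·4 + (-6)·14 + 4·20 = -16 - 84 + 80 = -20
Nonzero, so the vectors are not orthogonal.

no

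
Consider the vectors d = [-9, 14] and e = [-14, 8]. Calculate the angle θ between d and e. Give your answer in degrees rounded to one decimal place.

d · e = (-9)·(-14) + 14·8 = 126 + 112 = 238
|d|² = 81 + 196 = 277,  |d| = √277 ≈ 16.643317
|e|² = 196 + 64 = 260,  |e| = √260 ≈ 16.124515
cos θ = 238 / (16.643317 · 16.124515) ≈ 0.88685
θ = arccos(0.88685) ≈ 27.5°

27.5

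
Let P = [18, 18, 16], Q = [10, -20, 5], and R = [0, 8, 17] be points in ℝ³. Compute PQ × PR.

PQ = (-8, -38, -11)
PR = (-18, -10, 1)
i: (-38)·1 - (-11)·(-10) = -38 - 110 = -148
j: (-11)·(-18) - (-8)·1 = 198 - (-8) = 206
k: (-8)·(-10) - (-38)·(-18) = 80 - 684 = -604
PQ × PR = (-148, 206, -604)

(-148, 206, -604)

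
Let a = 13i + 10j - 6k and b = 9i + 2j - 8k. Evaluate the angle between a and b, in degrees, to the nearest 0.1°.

a · b = 13·9 + 10·2 + (-6)·(-8) = 117 + 20 + 48 = 185
|a|² = 169 + 100 + 36 = 305,  |a| = √305 ≈ 17.464249
|b|² = 81 + 4 + 64 = 149,  |b| = √149 ≈ 12.206556
cos θ = 185 / (17.464249 · 12.206556) ≈ 0.86782
θ = arccos(0.86782) ≈ 29.8°

29.8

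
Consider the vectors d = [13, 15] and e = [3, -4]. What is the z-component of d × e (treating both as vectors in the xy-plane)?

-97

13·(-4) - 15·3 = -52 - 45 = -97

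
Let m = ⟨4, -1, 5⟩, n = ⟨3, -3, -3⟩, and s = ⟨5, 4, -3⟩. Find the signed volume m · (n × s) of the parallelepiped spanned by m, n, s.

225

n × s:
i: (-3)·(-3) - (-3)·4 = 9 - (-12) = 21
j: (-3)·5 - 3·(-3) = -15 - (-9) = -6
k: 3·4 - (-3)·5 = 12 - (-15) = 27
n × s = (21, -6, 27)
m · (n × s) = 4·21 + (-1)·(-6) + 5·27 = 84 + 6 + 135 = 225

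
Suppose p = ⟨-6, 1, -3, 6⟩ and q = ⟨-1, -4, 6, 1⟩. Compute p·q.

p · q = (-6)·(-1) + 1·(-4) + (-3)·6 + 6·1 = 6 - 4 - 18 + 6 = -10

-10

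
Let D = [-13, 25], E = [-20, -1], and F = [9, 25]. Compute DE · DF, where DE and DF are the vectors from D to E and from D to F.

DE = E − D = (-7, -26)
DF = F − D = (22, 0)
DE · DF = (-7)·22 + (-26)·0 = -154 + 0 = -154

-154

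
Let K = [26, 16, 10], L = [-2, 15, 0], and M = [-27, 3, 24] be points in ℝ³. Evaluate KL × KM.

KL = (-28, -1, -10)
KM = (-53, -13, 14)
i: (-1)·14 - (-10)·(-13) = -14 - 130 = -144
j: (-10)·(-53) - (-28)·14 = 530 - (-392) = 922
k: (-28)·(-13) - (-1)·(-53) = 364 - 53 = 311
KL × KM = (-144, 922, 311)

(-144, 922, 311)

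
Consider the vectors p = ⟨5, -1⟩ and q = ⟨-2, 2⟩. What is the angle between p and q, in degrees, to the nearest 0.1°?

146.3

p · q = 5·(-2) + (-1)·2 = -10 - 2 = -12
|p|² = 25 + 1 = 26,  |p| = √26 ≈ 5.099020
|q|² = 4 + 4 = 8,  |q| = √8 ≈ 2.828427
cos θ = -12 / (5.099020 · 2.828427) ≈ -0.83205
θ = arccos(-0.83205) ≈ 146.3°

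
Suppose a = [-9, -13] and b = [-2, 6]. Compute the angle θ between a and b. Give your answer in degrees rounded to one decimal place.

126.9

a · b = (-9)·(-2) + (-13)·6 = 18 - 78 = -60
|a|² = 81 + 169 = 250,  |a| = √250 ≈ 15.811388
|b|² = 4 + 36 = 40,  |b| = √40 ≈ 6.324555
cos θ = -60 / (15.811388 · 6.324555) ≈ -0.60000
θ = arccos(-0.60000) ≈ 126.9°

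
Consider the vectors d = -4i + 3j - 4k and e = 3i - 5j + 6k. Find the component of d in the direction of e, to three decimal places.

-6.096

d · e = (-4)·3 + 3·(-5) + (-4)·6 = -12 - 15 - 24 = -51
|e| = √(9 + 25 + 36) = √70 ≈ 8.3666
comp_e d = -51 / √70 ≈ -6.096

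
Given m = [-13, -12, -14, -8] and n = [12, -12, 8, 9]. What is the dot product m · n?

-196

m · n = (-13)·12 + (-12)·(-12) + (-14)·8 + (-8)·9 = -156 + 144 - 112 - 72 = -196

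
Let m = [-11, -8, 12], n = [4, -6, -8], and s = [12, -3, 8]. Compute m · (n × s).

n × s:
i: (-6)·8 - (-8)·(-3) = -48 - 24 = -72
j: (-8)·12 - 4·8 = -96 - 32 = -128
k: 4·(-3) - (-6)·12 = -12 - (-72) = 60
n × s = (-72, -128, 60)
m · (n × s) = (-11)·(-72) + (-8)·(-128) + 12·60 = 792 + 1024 + 720 = 2536

2536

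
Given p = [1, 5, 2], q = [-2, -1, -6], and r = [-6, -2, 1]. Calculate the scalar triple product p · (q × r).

173

q × r:
i: (-1)·1 - (-6)·(-2) = -1 - 12 = -13
j: (-6)·(-6) - (-2)·1 = 36 - (-2) = 38
k: (-2)·(-2) - (-1)·(-6) = 4 - 6 = -2
q × r = (-13, 38, -2)
p · (q × r) = 1·(-13) + 5·38 + 2·(-2) = -13 + 190 - 4 = 173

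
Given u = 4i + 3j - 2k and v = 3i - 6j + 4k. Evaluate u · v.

u · v = 4·3 + 3·(-6) + (-2)·4 = 12 - 18 - 8 = -14

-14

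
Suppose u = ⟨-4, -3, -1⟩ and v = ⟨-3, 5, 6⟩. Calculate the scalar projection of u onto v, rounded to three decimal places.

-1.076

u · v = (-4)·(-3) + (-3)·5 + (-1)·6 = 12 - 15 - 6 = -9
|v| = √(9 + 25 + 36) = √70 ≈ 8.3666
comp_v u = -9 / √70 ≈ -1.076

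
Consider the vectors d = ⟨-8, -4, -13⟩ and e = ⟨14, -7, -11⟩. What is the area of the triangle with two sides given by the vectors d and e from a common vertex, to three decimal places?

i: (-4)·(-11) - (-13)·(-7) = 44 - 91 = -47
j: (-13)·14 - (-8)·(-11) = -182 - 88 = -270
k: (-8)·(-7) - (-4)·14 = 56 - (-56) = 112
d × e = (-47, -270, 112)
|d × e| = √((-47)² + (-270)² + 112²) = √87653 ≈ 296.0625
area = ½ · 296.0625 ≈ 148.031

148.031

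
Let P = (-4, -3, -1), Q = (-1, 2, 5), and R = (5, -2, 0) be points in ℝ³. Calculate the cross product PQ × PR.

PQ = (3, 5, 6)
PR = (9, 1, 1)
i: 5·1 - 6·1 = 5 - 6 = -1
j: 6·9 - 3·1 = 54 - 3 = 51
k: 3·1 - 5·9 = 3 - 45 = -42
PQ × PR = (-1, 51, -42)

(-1, 51, -42)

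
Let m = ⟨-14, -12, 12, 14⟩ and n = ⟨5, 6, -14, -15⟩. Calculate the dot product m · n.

-520

m · n = (-14)·5 + (-12)·6 + 12·(-14) + 14·(-15) = -70 - 72 - 168 - 210 = -520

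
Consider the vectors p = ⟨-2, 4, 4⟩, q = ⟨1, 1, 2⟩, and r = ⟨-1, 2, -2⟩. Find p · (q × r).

24

q × r:
i: 1·(-2) - 2·2 = -2 - 4 = -6
j: 2·(-1) - 1·(-2) = -2 - (-2) = 0
k: 1·2 - 1·(-1) = 2 - (-1) = 3
q × r = (-6, 0, 3)
p · (q × r) = (-2)·(-6) + 4·0 + 4·3 = 12 + 0 + 12 = 24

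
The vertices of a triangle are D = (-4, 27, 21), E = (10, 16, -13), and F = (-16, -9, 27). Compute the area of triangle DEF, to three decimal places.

737.152

DE = (14, -11, -34),  DF = (-12, -36, 6)
i: (-11)·6 - (-34)·(-36) = -66 - 1224 = -1290
j: (-34)·(-12) - 14·6 = 408 - 84 = 324
k: 14·(-36) - (-11)·(-12) = -504 - 132 = -636
DE × DF = (-1290, 324, -636)
|DE × DF| = √2173572 ≈ 1474.3039
area = ½ · 1474.3039 ≈ 737.152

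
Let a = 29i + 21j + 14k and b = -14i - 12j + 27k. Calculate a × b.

(735, -979, -54)

i: 21·27 - 14·(-12) = 567 - (-168) = 735
j: 14·(-14) - 29·27 = -196 - 783 = -979
k: 29·(-12) - 21·(-14) = -348 - (-294) = -54
a × b = (735, -979, -54)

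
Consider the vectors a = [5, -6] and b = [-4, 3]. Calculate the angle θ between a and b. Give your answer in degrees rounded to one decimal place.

166.7

a · b = 5·(-4) + (-6)·3 = -20 - 18 = -38
|a|² = 25 + 36 = 61,  |a| = √61 ≈ 7.810250
|b|² = 16 + 9 = 25,  |b| = √25 ≈ 5.000000
cos θ = -38 / (7.810250 · 5.000000) ≈ -0.97308
θ = arccos(-0.97308) ≈ 166.7°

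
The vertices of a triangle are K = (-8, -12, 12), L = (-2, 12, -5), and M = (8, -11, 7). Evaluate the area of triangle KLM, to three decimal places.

230.248

KL = (6, 24, -17),  KM = (16, 1, -5)
i: 24·(-5) - (-17)·1 = -120 - (-17) = -103
j: (-17)·16 - 6·(-5) = -272 - (-30) = -242
k: 6·1 - 24·16 = 6 - 384 = -378
KL × KM = (-103, -242, -378)
|KL × KM| = √212057 ≈ 460.4965
area = ½ · 460.4965 ≈ 230.248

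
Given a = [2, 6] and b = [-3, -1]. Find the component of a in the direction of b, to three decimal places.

a · b = 2·(-3) + 6·(-1) = -6 - 6 = -12
|b| = √(9 + 1) = √10 ≈ 3.1623
comp_b a = -12 / √10 ≈ -3.795

-3.795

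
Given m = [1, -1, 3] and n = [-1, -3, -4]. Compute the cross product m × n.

i: (-1)·(-4) - 3·(-3) = 4 - (-9) = 13
j: 3·(-1) - 1·(-4) = -3 - (-4) = 1
k: 1·(-3) - (-1)·(-1) = -3 - 1 = -4
m × n = (13, 1, -4)

(13, 1, -4)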